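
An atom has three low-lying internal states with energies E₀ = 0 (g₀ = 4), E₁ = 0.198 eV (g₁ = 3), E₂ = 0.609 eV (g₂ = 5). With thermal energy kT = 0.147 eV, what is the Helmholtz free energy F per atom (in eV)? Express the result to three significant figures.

Eᵢ/kT = 0, 1.3469, 4.1429.
Z = Σ gᵢe^(−Eᵢ/kT) = 4·e^(−0) + 3·e^(−1.3469) + 5·e^(−4.1429) = 4.0000 + 0.78014 + 0.079384 = 4.8595.
F = −kT ln Z = −0.147 × ln(4.8595) = −0.147 × 1.5809 = -0.232 eV.

-0.232 eV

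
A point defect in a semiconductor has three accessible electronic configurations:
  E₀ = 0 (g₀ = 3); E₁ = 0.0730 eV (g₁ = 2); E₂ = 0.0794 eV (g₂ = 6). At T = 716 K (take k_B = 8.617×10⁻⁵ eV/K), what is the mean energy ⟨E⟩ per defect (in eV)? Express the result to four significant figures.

0.03345 eV

k_BT = 8.617×10⁻⁵ × 716 K = 0.0616977 eV.
Eᵢ/kT = 0, 1.18319, 1.28692.
Z = Σ gᵢe^(−Eᵢ/kT) = 3·e^(−0) + 2·e^(−1.18319) + 6·e^(−1.28692) = 3.00000 + 0.612600 + 1.65672 = 5.26932.
⟨E⟩ = Σ Eᵢ gᵢe^(−Eᵢ/kT) / Z = (0·3.00000 + 0.0730·0.612600 + 0.0794·1.65672) / 5.26932 = 0.03345 eV.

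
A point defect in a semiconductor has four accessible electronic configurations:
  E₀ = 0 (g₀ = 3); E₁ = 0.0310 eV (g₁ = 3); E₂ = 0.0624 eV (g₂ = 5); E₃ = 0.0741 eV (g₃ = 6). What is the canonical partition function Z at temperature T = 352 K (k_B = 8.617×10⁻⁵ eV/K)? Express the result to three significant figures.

Z = 5.24

k_BT = 8.617×10⁻⁵ × 352 K = 0.030332 eV.
Eᵢ/kT = 0, 1.0220, 2.0572, 2.4430.
Z = Σ gᵢe^(−Eᵢ/kT) = 3·e^(−0) + 3·e^(−1.0220) + 5·e^(−2.0572) + 6·e^(−2.4430) = 3.0000 + 1.0796 + 0.63906 + 0.52140 = 5.2401.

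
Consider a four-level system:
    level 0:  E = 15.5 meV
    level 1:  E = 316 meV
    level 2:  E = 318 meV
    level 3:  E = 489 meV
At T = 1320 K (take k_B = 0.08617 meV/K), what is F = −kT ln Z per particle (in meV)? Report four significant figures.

-1.065 meV

k_BT = 0.08617 × 1320 K = 113.744 meV.
Eᵢ/kT = 0.136271, 2.77817, 2.79575, 4.29913.
Z = Σ e^(−Eᵢ/kT) = e^(−0.136271) + e^(−2.77817) + e^(−2.79575) + e^(−4.29913) = 0.872606 + 0.0621521 + 0.0610691 + 0.0135804 = 1.00941.
F = −kT ln Z = −113.744 × ln(1.00941) = −113.744 × 0.00936600 = -1.065 meV.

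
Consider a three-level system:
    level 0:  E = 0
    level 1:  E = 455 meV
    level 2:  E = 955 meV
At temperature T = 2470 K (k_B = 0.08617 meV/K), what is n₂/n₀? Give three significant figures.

k_BT = 0.08617 × 2470 K = 212.84 meV.
n₂/n₀ = exp[−(E₂−E₀)/kT] = exp(−(955 meV)/(212.84 meV)) = exp(-4.4869) = 0.0113.

0.0113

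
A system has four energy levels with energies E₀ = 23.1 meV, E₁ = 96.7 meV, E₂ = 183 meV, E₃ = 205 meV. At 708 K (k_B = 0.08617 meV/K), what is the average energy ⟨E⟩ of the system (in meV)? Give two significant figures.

k_BT = 0.08617 × 708 K = 61.01 meV.
Eᵢ/kT = 0.3786, 1.585, 3.000, 3.360.
Z = Σ e^(−Eᵢ/kT) = e^(−0.3786) + e^(−1.585) + e^(−3.000) + e^(−3.360) = 0.6848 + 0.2049 + 0.04979 + 0.03474 = 0.9742.
⟨E⟩ = Σ Eᵢ e^(−Eᵢ/kT) / Z = (23.1·0.6848 + 96.7·0.2049 + 183·0.04979 + 205·0.03474) / 0.9742 = 53 meV.

53 meV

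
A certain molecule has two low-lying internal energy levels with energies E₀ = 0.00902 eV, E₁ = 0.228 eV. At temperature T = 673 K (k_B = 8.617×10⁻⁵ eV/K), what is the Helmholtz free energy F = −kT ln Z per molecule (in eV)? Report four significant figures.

k_BT = 8.617×10⁻⁵ × 673 K = 0.0579924 eV.
Eᵢ/kT = 0.155538, 3.93155.
Z = Σ e^(−Eᵢ/kT) = e^(−0.155538) + e^(−3.93155) = 0.855955 + 0.0196132 = 0.875568.
F = −kT ln Z = −0.0579924 × ln(0.875568) = −0.0579924 × -0.132882 = 0.007706 eV.

0.007706 eV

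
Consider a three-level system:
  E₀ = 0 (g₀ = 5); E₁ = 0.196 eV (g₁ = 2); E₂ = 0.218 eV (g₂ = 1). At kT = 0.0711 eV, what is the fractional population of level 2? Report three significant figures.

0.00901

Eᵢ/kT = 0, 2.7567, 3.0661.
Z = Σ gᵢe^(−Eᵢ/kT) = 5·e^(−0) + 2·e^(−2.7567) + 1·e^(−3.0661) = 5.0000 + 0.12700 + 0.046603 = 5.1736.
P₂ = g₂ e^(−E₂/kT) / Z = 0.046603/5.1736 = 0.00901.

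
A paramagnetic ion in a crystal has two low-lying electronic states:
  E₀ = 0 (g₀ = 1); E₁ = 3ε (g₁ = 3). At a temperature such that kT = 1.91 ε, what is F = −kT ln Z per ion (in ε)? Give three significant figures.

-0.926 ε

Eᵢ/kT = 0, 1.5707.
Z = Σ gᵢe^(−Eᵢ/kT) = 1·e^(−0) + 3·e^(−1.5707) = 1.0000 + 0.62370 = 1.6237.
F = −kT ln Z = −1.91 × ln(1.6237) = −1.91 × 0.48471 = -0.926 ε.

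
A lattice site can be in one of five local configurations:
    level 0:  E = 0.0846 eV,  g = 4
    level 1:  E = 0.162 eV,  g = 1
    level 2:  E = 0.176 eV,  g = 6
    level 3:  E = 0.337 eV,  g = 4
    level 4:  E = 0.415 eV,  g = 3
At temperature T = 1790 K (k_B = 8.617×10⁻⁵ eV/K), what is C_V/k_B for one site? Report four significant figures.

k_BT = 8.617×10⁻⁵ × 1790 K = 0.154244 eV.
Eᵢ/kT = 0.548482, 1.05028, 1.14105, 2.18485, 2.69054.
Z = Σ gᵢe^(−Eᵢ/kT) = 4·e^(−0.548482) + 1·e^(−1.05028) + 6·e^(−1.14105) + 4·e^(−2.18485) + 3·e^(−2.69054) = 2.31131 + 0.349840 + 1.91690 + 0.449978 + 0.203533 = 5.23156.
⟨E⟩ = 0.157829 eV, ⟨E²⟩ = 0.0327357 eV².
C_V/k_B = (⟨E²⟩ − ⟨E⟩²)/(kT)² = (0.0327357 − 0.0249100)/0.0237912 = 0.3289.

0.3289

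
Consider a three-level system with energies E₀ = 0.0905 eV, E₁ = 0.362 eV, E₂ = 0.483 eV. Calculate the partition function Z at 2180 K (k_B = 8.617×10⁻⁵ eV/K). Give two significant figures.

k_BT = 8.617×10⁻⁵ × 2180 K = 0.1879 eV.
Eᵢ/kT = 0.4816, 1.927, 2.571.
Z = Σ e^(−Eᵢ/kT) = e^(−0.4816) + e^(−1.927) + e^(−2.571) = 0.6178 + 0.1456 + 0.07646 = 0.8399.

Z = 0.84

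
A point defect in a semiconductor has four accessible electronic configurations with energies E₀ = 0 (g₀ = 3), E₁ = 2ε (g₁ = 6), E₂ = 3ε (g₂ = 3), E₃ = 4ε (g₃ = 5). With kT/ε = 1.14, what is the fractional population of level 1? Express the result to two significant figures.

Eᵢ/kT = 0, 1.754, 2.632, 3.509.
Z = Σ gᵢe^(−Eᵢ/kT) = 3·e^(−0) + 6·e^(−1.754) + 3·e^(−2.632) + 5·e^(−3.509) = 3.000 + 1.038 + 0.2158 + 0.1496 = 4.403.
P₁ = g₁ e^(−E₁/kT) / Z = 1.038/4.403 = 0.24.

0.24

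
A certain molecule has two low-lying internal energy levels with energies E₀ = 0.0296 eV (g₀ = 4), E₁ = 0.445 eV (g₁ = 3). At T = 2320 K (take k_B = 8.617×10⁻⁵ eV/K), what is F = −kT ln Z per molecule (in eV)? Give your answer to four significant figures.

k_BT = 8.617×10⁻⁵ × 2320 K = 0.199914 eV.
Eᵢ/kT = 0.148064, 2.22596.
Z = Σ gᵢe^(−Eᵢ/kT) = 4·e^(−0.148064) + 3·e^(−2.22596) = 3.44950 + 0.323891 = 3.77339.
F = −kT ln Z = −0.199914 × ln(3.77339) = −0.199914 × 1.32797 = -0.2655 eV.

-0.2655 eV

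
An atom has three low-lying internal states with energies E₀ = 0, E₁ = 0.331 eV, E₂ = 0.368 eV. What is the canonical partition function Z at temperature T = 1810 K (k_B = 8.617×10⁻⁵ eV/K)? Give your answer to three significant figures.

Z = 1.21

k_BT = 8.617×10⁻⁵ × 1810 K = 0.15597 eV.
Eᵢ/kT = 0, 2.1222, 2.3594.
Z = Σ e^(−Eᵢ/kT) = e^(−0) + e^(−2.1222) + e^(−2.3594) = 1.0000 + 0.11977 + 0.094477 = 1.2142.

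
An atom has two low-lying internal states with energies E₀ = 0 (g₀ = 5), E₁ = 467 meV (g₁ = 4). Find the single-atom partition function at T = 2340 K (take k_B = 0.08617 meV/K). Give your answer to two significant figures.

Z = 5.4

k_BT = 0.08617 × 2340 K = 201.6 meV.
Eᵢ/kT = 0, 2.316.
Z = Σ gᵢe^(−Eᵢ/kT) = 5·e^(−0) + 4·e^(−2.316) = 5.000 + 0.3947 = 5.395.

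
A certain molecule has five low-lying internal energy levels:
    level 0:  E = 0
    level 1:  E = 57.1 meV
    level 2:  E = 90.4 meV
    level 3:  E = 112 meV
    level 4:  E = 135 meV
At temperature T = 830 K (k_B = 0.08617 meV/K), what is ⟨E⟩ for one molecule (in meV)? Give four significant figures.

k_BT = 0.08617 × 830 K = 71.5211 meV.
Eᵢ/kT = 0, 0.798366, 1.26396, 1.56597, 1.88755.
Z = Σ e^(−Eᵢ/kT) = e^(−0) + e^(−0.798366) + e^(−1.26396) + e^(−1.56597) + e^(−1.88755) = 1.00000 + 0.450064 + 0.282533 + 0.208885 + 0.151442 = 2.09292.
⟨E⟩ = Σ Eᵢ e^(−Eᵢ/kT) / Z = (0·1.00000 + 57.1·0.450064 + 90.4·0.282533 + 112·0.208885 + 135·0.151442) / 2.09292 = 45.43 meV.

45.43 meV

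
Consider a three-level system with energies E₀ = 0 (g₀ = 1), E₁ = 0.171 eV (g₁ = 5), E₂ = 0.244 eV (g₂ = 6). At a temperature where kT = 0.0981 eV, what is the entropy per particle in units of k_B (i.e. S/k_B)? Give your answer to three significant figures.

2.03

Eᵢ/kT = 0, 1.7431, 2.4873.
Z = Σ gᵢe^(−Eᵢ/kT) = 1·e^(−0) + 5·e^(−1.7431) + 6·e^(−2.4873) = 1.0000 + 0.87489 + 0.49880 = 2.3737.
⟨E⟩ = Σ EᵢPᵢ = 0.11430 eV.
S/k_B = ln Z + ⟨E⟩/kT = ln(2.3737) + 0.11430/0.0981 = 0.86445 + 1.1651 = 2.03.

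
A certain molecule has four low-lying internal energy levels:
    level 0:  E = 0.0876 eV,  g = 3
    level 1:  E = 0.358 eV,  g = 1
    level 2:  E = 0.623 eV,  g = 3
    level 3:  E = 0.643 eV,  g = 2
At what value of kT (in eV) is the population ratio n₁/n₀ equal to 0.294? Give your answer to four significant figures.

2.153 eV

n₁/n₀ = (g₁/g₀) exp[−(E₁−E₀)/kT] = 0.294.
⇒ (E₁−E₀)/kT = ln((1/3)/0.294) = ln(1.13379) = 0.125566.
kT = 0.2704 eV / 0.125566 = 2.153 eV.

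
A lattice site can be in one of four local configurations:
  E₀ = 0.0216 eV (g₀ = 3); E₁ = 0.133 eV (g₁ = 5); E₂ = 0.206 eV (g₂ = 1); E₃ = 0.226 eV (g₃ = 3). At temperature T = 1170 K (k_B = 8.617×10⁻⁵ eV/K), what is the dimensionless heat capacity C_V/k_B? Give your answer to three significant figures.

k_BT = 8.617×10⁻⁵ × 1170 K = 0.10082 eV.
Eᵢ/kT = 0.21424, 1.3192, 2.0432, 2.2416.
Z = Σ gᵢe^(−Eᵢ/kT) = 3·e^(−0.21424) + 5·e^(−1.3192) + 1·e^(−2.0432) + 3·e^(−2.2416) = 2.4215 + 1.3367 + 0.12961 + 0.31886 = 4.2067.
⟨E⟩ = 0.078172 eV, ⟨E²⟩ = 0.011068 eV².
C_V/k_B = (⟨E²⟩ − ⟨E⟩²)/(kT)² = (0.011068 − 0.0061109)/0.010165 = 0.488.

0.488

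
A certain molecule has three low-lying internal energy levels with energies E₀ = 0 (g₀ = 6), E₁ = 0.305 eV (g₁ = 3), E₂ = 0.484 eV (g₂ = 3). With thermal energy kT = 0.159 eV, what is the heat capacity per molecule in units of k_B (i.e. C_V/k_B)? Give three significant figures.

Eᵢ/kT = 0, 1.9182, 3.0440.
Z = Σ gᵢe^(−Eᵢ/kT) = 6·e^(−0) + 3·e^(−1.9182) + 3·e^(−3.0440) = 6.0000 + 0.44061 + 0.14293 = 6.5835.
⟨E⟩ = 0.030920 eV, ⟨E²⟩ = 0.011312 eV².
C_V/k_B = (⟨E²⟩ − ⟨E⟩²)/(kT)² = (0.011312 − 0.00095605)/0.025281 = 0.410.

0.410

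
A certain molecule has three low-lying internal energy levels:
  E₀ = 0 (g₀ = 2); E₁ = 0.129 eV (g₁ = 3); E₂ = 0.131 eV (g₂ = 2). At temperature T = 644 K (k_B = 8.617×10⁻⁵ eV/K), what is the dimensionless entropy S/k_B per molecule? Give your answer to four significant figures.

1.363

k_BT = 8.617×10⁻⁵ × 644 K = 0.0554935 eV.
Eᵢ/kT = 0, 2.32460, 2.36064.
Z = Σ gᵢe^(−Eᵢ/kT) = 2·e^(−0) + 3·e^(−2.32460) + 2·e^(−2.36064) = 2.00000 + 0.293468 + 0.188720 = 2.48219.
⟨E⟩ = Σ EᵢPᵢ = 0.0252115 eV.
S/k_B = ln Z + ⟨E⟩/kT = ln(2.48219) + 0.0252115/0.0554935 = 0.909141 + 0.454314 = 1.363.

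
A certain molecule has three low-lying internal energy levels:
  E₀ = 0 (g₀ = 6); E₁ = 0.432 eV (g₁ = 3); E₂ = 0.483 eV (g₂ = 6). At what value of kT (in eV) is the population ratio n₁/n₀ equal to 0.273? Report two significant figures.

0.71 eV

n₁/n₀ = (g₁/g₀) exp[−(E₁−E₀)/kT] = 0.273.
⇒ (E₁−E₀)/kT = ln((3/6)/0.273) = ln(1.832) = 0.6054.
kT = 0.432 eV / 0.6054 = 0.71 eV.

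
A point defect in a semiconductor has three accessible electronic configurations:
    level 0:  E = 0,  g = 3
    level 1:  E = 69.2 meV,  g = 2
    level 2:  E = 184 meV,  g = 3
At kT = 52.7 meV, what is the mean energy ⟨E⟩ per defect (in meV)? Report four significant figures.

14.89 meV

Eᵢ/kT = 0, 1.31309, 3.49146.
Z = Σ gᵢe^(−Eᵢ/kT) = 3·e^(−0) + 2·e^(−1.31309) + 3·e^(−3.49146) = 3.00000 + 0.537975 + 0.0913691 = 3.62934.
⟨E⟩ = Σ Eᵢ gᵢe^(−Eᵢ/kT) / Z = (0·3.00000 + 69.2·0.537975 + 184·0.0913691) / 3.62934 = 14.89 meV.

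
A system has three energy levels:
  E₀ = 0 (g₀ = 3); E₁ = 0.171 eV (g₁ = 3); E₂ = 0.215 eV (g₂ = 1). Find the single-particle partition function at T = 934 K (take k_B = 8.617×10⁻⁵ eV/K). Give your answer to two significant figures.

Z = 3.4

k_BT = 8.617×10⁻⁵ × 934 K = 0.08048 eV.
Eᵢ/kT = 0, 2.125, 2.671.
Z = Σ gᵢe^(−Eᵢ/kT) = 3·e^(−0) + 3·e^(−2.125) + 1·e^(−2.671) = 3.000 + 0.3583 + 0.06918 = 3.427.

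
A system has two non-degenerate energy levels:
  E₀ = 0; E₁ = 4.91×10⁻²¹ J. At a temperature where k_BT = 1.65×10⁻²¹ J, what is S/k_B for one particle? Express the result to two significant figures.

Eᵢ/kT = 0, 2.976.
Z = Σ e^(−Eᵢ/kT) = e^(−0) + e^(−2.976) = 1.000 + 0.05100 = 1.051.
⟨E⟩ = Σ EᵢPᵢ = 0.2383 ×10⁻²¹ J.
S/k_B = ln Z + ⟨E⟩/kT = ln(1.051) + 0.2383/1.65 = 0.04974 + 0.1444 = 0.19.

0.19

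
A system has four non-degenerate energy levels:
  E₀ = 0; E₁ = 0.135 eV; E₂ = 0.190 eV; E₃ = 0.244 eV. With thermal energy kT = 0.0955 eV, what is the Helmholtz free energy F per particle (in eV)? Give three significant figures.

Eᵢ/kT = 0, 1.4136, 1.9895, 2.5550.
Z = Σ e^(−Eᵢ/kT) = e^(−0) + e^(−1.4136) + e^(−1.9895) + e^(−2.5550) = 1.0000 + 0.24327 + 0.13676 + 0.077692 = 1.4577.
F = −kT ln Z = −0.0955 × ln(1.4577) = −0.0955 × 0.37686 = -0.0360 eV.

-0.0360 eV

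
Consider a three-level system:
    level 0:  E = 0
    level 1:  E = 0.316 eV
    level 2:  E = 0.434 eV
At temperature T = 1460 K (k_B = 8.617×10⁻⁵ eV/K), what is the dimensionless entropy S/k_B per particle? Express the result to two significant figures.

0.39

k_BT = 8.617×10⁻⁵ × 1460 K = 0.1258 eV.
Eᵢ/kT = 0, 2.512, 3.450.
Z = Σ e^(−Eᵢ/kT) = e^(−0) + e^(−2.512) + e^(−3.450) = 1.000 + 0.08111 + 0.03175 = 1.113.
⟨E⟩ = Σ EᵢPᵢ = 0.03541 eV.
S/k_B = ln Z + ⟨E⟩/kT = ln(1.113) + 0.03541/0.1258 = 0.1071 + 0.2815 = 0.39.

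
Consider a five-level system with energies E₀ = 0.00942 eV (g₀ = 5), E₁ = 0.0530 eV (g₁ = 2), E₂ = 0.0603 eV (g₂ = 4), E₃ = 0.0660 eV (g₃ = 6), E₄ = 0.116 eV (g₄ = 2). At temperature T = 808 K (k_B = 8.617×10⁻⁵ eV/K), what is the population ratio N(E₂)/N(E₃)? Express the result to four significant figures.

0.7235

k_BT = 8.617×10⁻⁵ × 808 K = 0.0696254 eV.
n₂/n₃ = (g₂/g₃) exp[−(E₂−E₃)/kT] = (4/6) × exp(−(-0.0057 eV)/(0.0696254 eV)) = (4/6) × exp(0.0818667) = 0.7235.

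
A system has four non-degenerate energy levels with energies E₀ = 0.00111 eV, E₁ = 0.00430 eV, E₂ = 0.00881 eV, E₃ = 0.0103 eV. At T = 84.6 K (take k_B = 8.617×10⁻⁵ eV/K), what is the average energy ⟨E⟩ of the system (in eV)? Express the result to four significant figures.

0.004335 eV

k_BT = 8.617×10⁻⁵ × 84.6 K = 0.00728998 eV.
Eᵢ/kT = 0.152264, 0.589851, 1.20851, 1.41290.
Z = Σ e^(−Eᵢ/kT) = e^(−0.152264) + e^(−0.589851) + e^(−1.20851) + e^(−1.41290) = 0.858762 + 0.554410 + 0.298642 + 0.243436 = 1.95525.
⟨E⟩ = Σ Eᵢ e^(−Eᵢ/kT) / Z = (0.00111·0.858762 + 0.00430·0.554410 + 0.00881·0.298642 + 0.0103·0.243436) / 1.95525 = 0.004335 eV.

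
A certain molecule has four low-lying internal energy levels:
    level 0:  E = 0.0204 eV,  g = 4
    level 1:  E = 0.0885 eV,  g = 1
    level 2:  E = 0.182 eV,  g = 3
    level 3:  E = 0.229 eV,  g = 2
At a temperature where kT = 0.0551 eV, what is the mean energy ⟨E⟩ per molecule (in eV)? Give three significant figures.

Eᵢ/kT = 0.37024, 1.6062, 3.3031, 4.1561.
Z = Σ gᵢe^(−Eᵢ/kT) = 4·e^(−0.37024) + 1·e^(−1.6062) + 3·e^(−3.3031) + 2·e^(−4.1561) = 2.7623 + 0.20065 + 0.11031 + 0.031337 = 3.1046.
⟨E⟩ = Σ Eᵢ gᵢe^(−Eᵢ/kT) / Z = (0.0204·2.7623 + 0.0885·0.20065 + 0.182·0.11031 + 0.229·0.031337) / 3.1046 = 0.0326 eV.

0.0326 eV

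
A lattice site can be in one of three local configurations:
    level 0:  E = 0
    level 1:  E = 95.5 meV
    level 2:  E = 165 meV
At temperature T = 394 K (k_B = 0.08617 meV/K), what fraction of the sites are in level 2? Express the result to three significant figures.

0.00726

k_BT = 0.08617 × 394 K = 33.951 meV.
Eᵢ/kT = 0, 2.8129, 4.8599.
Z = Σ e^(−Eᵢ/kT) = e^(−0) + e^(−2.8129) + e^(−4.8599) = 1.0000 + 0.060031 + 0.0077513 = 1.0678.
P₂ = e^(−E₂/kT) / Z = 0.0077513/1.0678 = 0.00726.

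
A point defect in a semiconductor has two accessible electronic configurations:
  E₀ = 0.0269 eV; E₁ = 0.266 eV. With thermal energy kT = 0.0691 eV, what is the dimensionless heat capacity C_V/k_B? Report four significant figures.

Eᵢ/kT = 0.389291, 3.84949.
Z = Σ e^(−Eᵢ/kT) = e^(−0.389291) + e^(−3.84949) = 0.677537 + 0.0212906 = 0.698828.
⟨E⟩ = 0.0341844 eV, ⟨E²⟩ = 0.00285723 eV².
C_V/k_B = (⟨E²⟩ − ⟨E⟩²)/(kT)² = (0.00285723 − 0.00116857)/0.00477481 = 0.3537.

0.3537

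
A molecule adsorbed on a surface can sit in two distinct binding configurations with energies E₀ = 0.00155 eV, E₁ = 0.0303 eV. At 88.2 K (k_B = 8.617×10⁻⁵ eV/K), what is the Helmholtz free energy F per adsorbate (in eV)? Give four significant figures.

0.001379 eV

k_BT = 8.617×10⁻⁵ × 88.2 K = 0.00760019 eV.
Eᵢ/kT = 0.203942, 3.98674.
Z = Σ e^(−Eᵢ/kT) = e^(−0.203942) + e^(−3.98674) = 0.815510 + 0.0185601 = 0.834070.
F = −kT ln Z = −0.00760019 × ln(0.834070) = −0.00760019 × -0.181438 = 0.001379 eV.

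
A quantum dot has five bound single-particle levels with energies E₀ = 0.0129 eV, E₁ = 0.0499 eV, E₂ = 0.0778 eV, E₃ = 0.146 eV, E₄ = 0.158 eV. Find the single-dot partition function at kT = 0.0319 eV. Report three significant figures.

Z = 0.981

Eᵢ/kT = 0.40439, 1.5643, 2.4389, 4.5768, 4.9530.
Z = Σ e^(−Eᵢ/kT) = e^(−0.40439) + e^(−1.5643) + e^(−2.4389) + e^(−4.5768) + e^(−4.9530) = 0.66738 + 0.20923 + 0.087257 + 0.010288 + 0.0070622 = 0.98122.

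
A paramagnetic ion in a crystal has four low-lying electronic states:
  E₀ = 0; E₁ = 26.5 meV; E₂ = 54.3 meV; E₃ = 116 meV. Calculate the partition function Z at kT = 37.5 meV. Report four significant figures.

Z = 1.774

Eᵢ/kT = 0, 0.706667, 1.44800, 3.09333.
Z = Σ e^(−Eᵢ/kT) = e^(−0) + e^(−0.706667) + e^(−1.44800) + e^(−3.09333) = 1.00000 + 0.493286 + 0.235040 + 0.0453507 = 1.77368.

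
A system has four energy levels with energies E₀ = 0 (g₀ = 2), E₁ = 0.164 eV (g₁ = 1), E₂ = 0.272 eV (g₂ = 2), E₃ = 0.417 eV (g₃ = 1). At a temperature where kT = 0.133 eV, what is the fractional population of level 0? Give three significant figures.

0.771

Eᵢ/kT = 0, 1.2331, 2.0451, 3.1353.
Z = Σ gᵢe^(−Eᵢ/kT) = 2·e^(−0) + 1·e^(−1.2331) + 2·e^(−2.0451) + 1·e^(−3.1353) = 2.0000 + 0.29139 + 0.25873 + 0.043487 = 2.5936.
P₀ = g₀ e^(−E₀/kT) / Z = 2.0000/2.5936 = 0.771.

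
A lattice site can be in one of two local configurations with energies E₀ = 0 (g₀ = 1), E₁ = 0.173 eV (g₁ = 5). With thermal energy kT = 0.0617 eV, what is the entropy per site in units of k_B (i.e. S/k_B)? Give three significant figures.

Eᵢ/kT = 0, 2.8039.
Z = Σ gᵢe^(−Eᵢ/kT) = 1·e^(−0) + 5·e^(−2.8039) = 1.0000 + 0.30287 = 1.3029.
⟨E⟩ = Σ EᵢPᵢ = 0.040215 eV.
S/k_B = ln Z + ⟨E⟩/kT = ln(1.3029) + 0.040215/0.0617 = 0.26459 + 0.65178 = 0.916.

0.916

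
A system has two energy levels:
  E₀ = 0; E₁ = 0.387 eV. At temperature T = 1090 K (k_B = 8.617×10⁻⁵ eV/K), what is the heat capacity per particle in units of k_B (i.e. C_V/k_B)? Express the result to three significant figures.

k_BT = 8.617×10⁻⁵ × 1090 K = 0.093925 eV.
Eᵢ/kT = 0, 4.1203.
Z = Σ e^(−Eᵢ/kT) = e^(−0) + e^(−4.1203) = 1.0000 + 0.016240 = 1.0162.
⟨E⟩ = 0.0061847 eV, ⟨E²⟩ = 0.0023935 eV².
C_V/k_B = (⟨E²⟩ − ⟨E⟩²)/(kT)² = (0.0023935 − 0.000038251)/0.0088219 = 0.267.

0.267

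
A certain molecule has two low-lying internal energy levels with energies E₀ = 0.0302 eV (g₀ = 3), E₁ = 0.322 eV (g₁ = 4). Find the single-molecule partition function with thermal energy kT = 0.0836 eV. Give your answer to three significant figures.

Eᵢ/kT = 0.36124, 3.8517.
Z = Σ gᵢe^(−Eᵢ/kT) = 3·e^(−0.36124) + 4·e^(−3.8517) = 2.0904 + 0.084974 = 2.1754.

Z = 2.18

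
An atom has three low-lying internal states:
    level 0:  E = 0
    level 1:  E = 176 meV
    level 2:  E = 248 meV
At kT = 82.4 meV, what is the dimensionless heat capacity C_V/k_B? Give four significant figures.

0.7264

Eᵢ/kT = 0, 2.13592, 3.00971.
Z = Σ e^(−Eᵢ/kT) = e^(−0) + e^(−2.13592) + e^(−3.00971) = 1.00000 + 0.118136 + 0.0493060 = 1.16744.
⟨E⟩ = 28.2840 meV, ⟨E²⟩ = 5732.11 meV².
C_V/k_B = (⟨E²⟩ − ⟨E⟩²)/(kT)² = (5732.11 − 799.985)/6789.76 = 0.7264.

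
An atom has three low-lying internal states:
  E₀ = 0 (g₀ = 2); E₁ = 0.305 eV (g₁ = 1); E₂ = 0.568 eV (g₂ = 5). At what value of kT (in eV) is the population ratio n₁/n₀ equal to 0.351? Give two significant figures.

0.86 eV

n₁/n₀ = (g₁/g₀) exp[−(E₁−E₀)/kT] = 0.351.
⇒ (E₁−E₀)/kT = ln((1/2)/0.351) = ln(1.425) = 0.3542.
kT = 0.305 eV / 0.3542 = 0.86 eV.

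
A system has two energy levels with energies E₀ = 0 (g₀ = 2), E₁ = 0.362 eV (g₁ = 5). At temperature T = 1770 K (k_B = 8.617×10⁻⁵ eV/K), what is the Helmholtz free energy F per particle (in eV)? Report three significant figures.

-0.138 eV

k_BT = 8.617×10⁻⁵ × 1770 K = 0.15252 eV.
Eᵢ/kT = 0, 2.3735.
Z = Σ gᵢe^(−Eᵢ/kT) = 2·e^(−0) + 5·e^(−2.3735) = 2.0000 + 0.46577 = 2.4658.
F = −kT ln Z = −0.15252 × ln(2.4658) = −0.15252 × 0.90252 = -0.138 eV.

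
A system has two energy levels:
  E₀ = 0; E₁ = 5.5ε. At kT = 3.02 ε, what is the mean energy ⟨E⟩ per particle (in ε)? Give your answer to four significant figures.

Eᵢ/kT = 0, 1.82119.
Z = Σ e^(−Eᵢ/kT) = e^(−0) + e^(−1.82119) = 1.00000 + 0.161833 = 1.16183.
⟨E⟩ = Σ Eᵢ e^(−Eᵢ/kT) / Z = (0·1.00000 + 5.5·0.161833) / 1.16183 = 0.7661 ε.

0.7661 ε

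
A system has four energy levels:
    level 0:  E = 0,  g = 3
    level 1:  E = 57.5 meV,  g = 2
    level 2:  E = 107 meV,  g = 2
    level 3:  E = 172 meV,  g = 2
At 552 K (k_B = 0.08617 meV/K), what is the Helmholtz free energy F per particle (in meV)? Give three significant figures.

k_BT = 0.08617 × 552 K = 47.566 meV.
Eᵢ/kT = 0, 1.2088, 2.2495, 3.6160.
Z = Σ gᵢe^(−Eᵢ/kT) = 3·e^(−0) + 2·e^(−1.2088) + 2·e^(−2.2495) + 2·e^(−3.6160) = 3.0000 + 0.59711 + 0.21090 + 0.053780 = 3.8618.
F = −kT ln Z = −47.566 × ln(3.8618) = −47.566 × 1.3511 = -64.3 meV.

-64.3 meV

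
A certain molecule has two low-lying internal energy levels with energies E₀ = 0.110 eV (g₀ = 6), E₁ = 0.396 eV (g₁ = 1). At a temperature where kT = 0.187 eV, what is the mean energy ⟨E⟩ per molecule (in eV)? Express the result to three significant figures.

Eᵢ/kT = 0.58824, 2.1176.
Z = Σ gᵢe^(−Eᵢ/kT) = 6·e^(−0.58824) + 1·e^(−2.1176) = 3.3318 + 0.12032 = 3.4521.
⟨E⟩ = Σ Eᵢ gᵢe^(−Eᵢ/kT) / Z = (0.110·3.3318 + 0.396·0.12032) / 3.4521 = 0.120 eV.

0.120 eV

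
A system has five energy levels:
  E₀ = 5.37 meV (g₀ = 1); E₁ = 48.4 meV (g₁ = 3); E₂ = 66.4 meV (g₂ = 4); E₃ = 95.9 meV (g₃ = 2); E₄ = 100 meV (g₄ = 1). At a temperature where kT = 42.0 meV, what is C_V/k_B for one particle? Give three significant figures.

0.496

Eᵢ/kT = 0.12786, 1.1524, 1.5810, 2.2833, 2.3810.
Z = Σ gᵢe^(−Eᵢ/kT) = 1·e^(−0.12786) + 3·e^(−1.1524) + 4·e^(−1.5810) + 2·e^(−2.2833) + 1·e^(−2.3810) = 0.87998 + 0.94763 + 0.82308 + 0.20389 + 0.092458 = 2.9470.
⟨E⟩ = 45.484 meV, ⟨E²⟩ = 2943.3 meV².
C_V/k_B = (⟨E²⟩ − ⟨E⟩²)/(kT)² = (2943.3 − 2068.8)/1764.0 = 0.496.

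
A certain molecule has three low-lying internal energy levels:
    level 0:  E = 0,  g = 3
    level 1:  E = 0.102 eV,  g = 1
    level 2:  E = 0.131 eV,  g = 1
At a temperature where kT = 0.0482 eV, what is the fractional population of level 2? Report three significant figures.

Eᵢ/kT = 0, 2.1162, 2.7178.
Z = Σ gᵢe^(−Eᵢ/kT) = 3·e^(−0) + 1·e^(−2.1162) + 1·e^(−2.7178) = 3.0000 + 0.12049 + 0.066020 = 3.1865.
P₂ = g₂ e^(−E₂/kT) / Z = 0.066020/3.1865 = 0.0207.

0.0207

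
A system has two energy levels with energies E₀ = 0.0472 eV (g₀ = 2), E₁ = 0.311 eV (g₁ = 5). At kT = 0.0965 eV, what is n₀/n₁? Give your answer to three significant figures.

6.16

n₀/n₁ = (g₀/g₁) exp[−(E₀−E₁)/kT] = (2/5) × exp(−(-0.2638 eV)/(0.0965 eV)) = (2/5) × exp(2.7337) = 6.16.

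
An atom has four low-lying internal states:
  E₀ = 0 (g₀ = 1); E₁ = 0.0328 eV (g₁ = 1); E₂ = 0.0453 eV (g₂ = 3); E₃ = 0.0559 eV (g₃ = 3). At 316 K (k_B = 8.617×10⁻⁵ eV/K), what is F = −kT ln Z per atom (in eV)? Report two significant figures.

k_BT = 8.617×10⁻⁵ × 316 K = 0.02723 eV.
Eᵢ/kT = 0, 1.205, 1.664, 2.053.
Z = Σ gᵢe^(−Eᵢ/kT) = 1·e^(−0) + 1·e^(−1.205) + 3·e^(−1.664) + 3·e^(−2.053) = 1.000 + 0.2997 + 0.5681 + 0.3850 = 2.253.
F = −kT ln Z = −0.02723 × ln(2.253) = −0.02723 × 0.8123 = -0.022 eV.

-0.022 eV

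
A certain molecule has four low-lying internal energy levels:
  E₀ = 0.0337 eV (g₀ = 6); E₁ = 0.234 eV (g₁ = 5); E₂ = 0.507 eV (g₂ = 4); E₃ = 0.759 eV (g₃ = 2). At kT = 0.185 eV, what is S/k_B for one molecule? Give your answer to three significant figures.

Eᵢ/kT = 0.18216, 1.2649, 2.7405, 4.1027.
Z = Σ gᵢe^(−Eᵢ/kT) = 6·e^(−0.18216) + 5·e^(−1.2649) + 4·e^(−2.7405) + 2·e^(−4.1027) = 5.0008 + 1.4113 + 0.25815 + 0.033056 = 6.7033.
⟨E⟩ = Σ EᵢPᵢ = 0.097675 eV.
S/k_B = ln Z + ⟨E⟩/kT = ln(6.7033) + 0.097675/0.185 = 1.9026 + 0.52797 = 2.43.

2.43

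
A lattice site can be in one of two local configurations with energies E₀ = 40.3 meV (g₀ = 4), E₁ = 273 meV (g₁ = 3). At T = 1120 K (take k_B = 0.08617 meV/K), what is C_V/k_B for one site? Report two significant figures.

0.34

k_BT = 0.08617 × 1120 K = 96.51 meV.
Eᵢ/kT = 0.4176, 2.829.
Z = Σ gᵢe^(−Eᵢ/kT) = 4·e^(−0.4176) + 3·e^(−2.829) = 2.635 + 0.1772 = 2.812.
⟨E⟩ = 54.97 meV, ⟨E²⟩ = 6218 meV².
C_V/k_B = (⟨E²⟩ − ⟨E⟩²)/(kT)² = (6218 − 3022)/9314 = 0.34.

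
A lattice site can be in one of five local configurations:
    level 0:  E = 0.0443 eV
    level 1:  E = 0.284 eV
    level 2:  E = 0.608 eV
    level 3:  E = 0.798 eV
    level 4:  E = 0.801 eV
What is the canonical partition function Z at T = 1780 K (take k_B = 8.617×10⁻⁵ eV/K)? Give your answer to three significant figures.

Z = 0.936

k_BT = 8.617×10⁻⁵ × 1780 K = 0.15338 eV.
Eᵢ/kT = 0.28883, 1.8516, 3.9640, 5.2028, 5.2223.
Z = Σ e^(−Eᵢ/kT) = e^(−0.28883) + e^(−1.8516) + e^(−3.9640) + e^(−5.2028) + e^(−5.2223) = 0.74914 + 0.15699 + 0.018987 + 0.0055011 + 0.0053949 = 0.93601.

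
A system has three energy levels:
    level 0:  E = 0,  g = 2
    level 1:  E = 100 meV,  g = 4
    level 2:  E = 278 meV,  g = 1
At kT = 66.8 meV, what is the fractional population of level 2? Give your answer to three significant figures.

0.00535

Eᵢ/kT = 0, 1.4970, 4.1617.
Z = Σ gᵢe^(−Eᵢ/kT) = 2·e^(−0) + 4·e^(−1.4970) + 1·e^(−4.1617) = 2.0000 + 0.89520 + 0.015581 = 2.9108.
P₂ = g₂ e^(−E₂/kT) / Z = 0.015581/2.9108 = 0.00535.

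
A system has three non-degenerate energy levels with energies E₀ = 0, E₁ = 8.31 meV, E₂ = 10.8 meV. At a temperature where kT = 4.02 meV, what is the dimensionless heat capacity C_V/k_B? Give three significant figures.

0.726

Eᵢ/kT = 0, 2.0672, 2.6866.
Z = Σ e^(−Eᵢ/kT) = e^(−0) + e^(−2.0672) + e^(−2.6866) = 1.0000 + 0.12654 + 0.068112 = 1.1947.
⟨E⟩ = 1.4959 meV, ⟨E²⟩ = 13.964 meV².
C_V/k_B = (⟨E²⟩ − ⟨E⟩²)/(kT)² = (13.964 − 2.2377)/16.160 = 0.726.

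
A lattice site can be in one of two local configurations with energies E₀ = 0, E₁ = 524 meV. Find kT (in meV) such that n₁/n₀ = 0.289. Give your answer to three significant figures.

422 meV

n₁/n₀ = exp[−(E₁−E₀)/kT] = 0.289.
⇒ (E₁−E₀)/kT = ln(1/0.289) = ln(3.4602) = 1.2413.
kT = 524 meV / 1.2413 = 422 meV.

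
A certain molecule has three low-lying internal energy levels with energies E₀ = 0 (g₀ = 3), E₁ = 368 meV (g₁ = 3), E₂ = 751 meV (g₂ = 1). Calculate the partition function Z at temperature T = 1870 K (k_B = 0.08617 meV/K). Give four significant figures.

Z = 3.315

k_BT = 0.08617 × 1870 K = 161.138 meV.
Eᵢ/kT = 0, 2.28376, 4.66060.
Z = Σ gᵢe^(−Eᵢ/kT) = 3·e^(−0) + 3·e^(−2.28376) + 1·e^(−4.66060) = 3.00000 + 0.305701 + 0.00946078 = 3.31516.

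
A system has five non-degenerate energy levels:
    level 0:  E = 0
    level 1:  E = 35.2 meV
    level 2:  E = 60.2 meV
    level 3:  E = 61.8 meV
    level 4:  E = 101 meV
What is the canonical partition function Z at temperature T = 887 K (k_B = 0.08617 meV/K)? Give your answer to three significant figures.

Z = 2.80

k_BT = 0.08617 × 887 K = 76.433 meV.
Eᵢ/kT = 0, 0.46053, 0.78762, 0.80855, 1.3214.
Z = Σ e^(−Eᵢ/kT) = e^(−0) + e^(−0.46053) + e^(−0.78762) + e^(−0.80855) + e^(−1.3214) = 1.0000 + 0.63095 + 0.45493 + 0.44550 + 0.26676 = 2.7981.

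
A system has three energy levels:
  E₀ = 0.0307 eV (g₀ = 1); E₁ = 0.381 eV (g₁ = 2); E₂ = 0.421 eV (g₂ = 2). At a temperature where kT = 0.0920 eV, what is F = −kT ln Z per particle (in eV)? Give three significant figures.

0.0242 eV

Eᵢ/kT = 0.33370, 4.1413, 4.5761.
Z = Σ gᵢe^(−Eᵢ/kT) = 1·e^(−0.33370) + 2·e^(−4.1413) + 2·e^(−4.5761) = 0.71627 + 0.031804 + 0.020590 = 0.76866.
F = −kT ln Z = −0.0920 × ln(0.76866) = −0.0920 × -0.26311 = 0.0242 eV.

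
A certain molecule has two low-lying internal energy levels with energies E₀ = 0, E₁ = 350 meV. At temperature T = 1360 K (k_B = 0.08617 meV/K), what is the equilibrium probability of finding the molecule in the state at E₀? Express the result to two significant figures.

0.95

k_BT = 0.08617 × 1360 K = 117.2 meV.
Eᵢ/kT = 0, 2.986.
Z = Σ e^(−Eᵢ/kT) = e^(−0) + e^(−2.986) = 1.000 + 0.05049 = 1.050.
P₀ = e^(−E₀/kT) / Z = 1.000/1.050 = 0.95.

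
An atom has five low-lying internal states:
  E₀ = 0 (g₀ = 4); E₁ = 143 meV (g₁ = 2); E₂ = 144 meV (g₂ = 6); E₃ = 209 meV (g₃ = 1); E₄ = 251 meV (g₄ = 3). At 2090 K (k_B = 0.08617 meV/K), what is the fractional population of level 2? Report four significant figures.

0.3115

k_BT = 0.08617 × 2090 K = 180.095 meV.
Eᵢ/kT = 0, 0.794025, 0.799578, 1.16050, 1.39371.
Z = Σ gᵢe^(−Eᵢ/kT) = 4·e^(−0) + 2·e^(−0.794025) + 6·e^(−0.799578) + 1·e^(−1.16050) + 3·e^(−1.39371) = 4.00000 + 0.904043 + 2.69711 + 0.313329 + 0.744459 = 8.65894.
P₂ = g₂ e^(−E₂/kT) / Z = 2.69711/8.65894 = 0.3115.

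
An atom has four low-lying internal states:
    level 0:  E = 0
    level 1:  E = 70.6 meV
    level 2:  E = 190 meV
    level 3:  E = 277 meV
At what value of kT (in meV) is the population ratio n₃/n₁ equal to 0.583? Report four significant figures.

n₃/n₁ = exp[−(E₃−E₁)/kT] = 0.583.
⇒ (E₃−E₁)/kT = ln(1/0.583) = ln(1.71527) = 0.539571.
kT = 206.4 meV / 0.539571 = 382.5 meV.

382.5 meV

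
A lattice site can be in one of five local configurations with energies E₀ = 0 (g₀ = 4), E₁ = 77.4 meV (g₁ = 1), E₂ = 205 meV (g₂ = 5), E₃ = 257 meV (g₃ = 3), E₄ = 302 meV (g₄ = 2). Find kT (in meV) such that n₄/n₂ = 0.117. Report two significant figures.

n₄/n₂ = (g₄/g₂) exp[−(E₄−E₂)/kT] = 0.117.
⇒ (E₄−E₂)/kT = ln((2/5)/0.117) = ln(3.419) = 1.229.
kT = 97 meV / 1.229 = 79 meV.

79 meV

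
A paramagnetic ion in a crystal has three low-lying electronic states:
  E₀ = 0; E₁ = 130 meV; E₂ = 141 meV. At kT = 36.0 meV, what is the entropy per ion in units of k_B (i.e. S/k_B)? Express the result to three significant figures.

0.214

Eᵢ/kT = 0, 3.6111, 3.9167.
Z = Σ e^(−Eᵢ/kT) = e^(−0) + e^(−3.6111) + e^(−3.9167) = 1.0000 + 0.027022 + 0.019907 = 1.0469.
⟨E⟩ = Σ EᵢPᵢ = 6.0366 meV.
S/k_B = ln Z + ⟨E⟩/kT = ln(1.0469) + 6.0366/36.0 = 0.045833 + 0.16768 = 0.214.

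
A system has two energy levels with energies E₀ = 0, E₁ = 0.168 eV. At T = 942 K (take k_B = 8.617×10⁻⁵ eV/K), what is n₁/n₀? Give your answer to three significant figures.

0.126

k_BT = 8.617×10⁻⁵ × 942 K = 0.081172 eV.
n₁/n₀ = exp[−(E₁−E₀)/kT] = exp(−(0.168 eV)/(0.081172 eV)) = exp(-2.0697) = 0.126.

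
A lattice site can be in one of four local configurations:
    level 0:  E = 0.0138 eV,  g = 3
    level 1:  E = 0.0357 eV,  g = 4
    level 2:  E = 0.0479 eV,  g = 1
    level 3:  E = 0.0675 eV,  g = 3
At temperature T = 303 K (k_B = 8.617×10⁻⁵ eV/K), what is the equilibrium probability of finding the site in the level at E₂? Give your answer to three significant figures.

k_BT = 8.617×10⁻⁵ × 303 K = 0.026110 eV.
Eᵢ/kT = 0.52853, 1.3673, 1.8345, 2.5852.
Z = Σ gᵢe^(−Eᵢ/kT) = 3·e^(−0.52853) + 4·e^(−1.3673) + 1·e^(−1.8345) + 3·e^(−2.5852) = 1.7684 + 1.0192 + 0.15969 + 0.22614 = 3.1734.
P₂ = g₂ e^(−E₂/kT) / Z = 0.15969/3.1734 = 0.0503.

0.0503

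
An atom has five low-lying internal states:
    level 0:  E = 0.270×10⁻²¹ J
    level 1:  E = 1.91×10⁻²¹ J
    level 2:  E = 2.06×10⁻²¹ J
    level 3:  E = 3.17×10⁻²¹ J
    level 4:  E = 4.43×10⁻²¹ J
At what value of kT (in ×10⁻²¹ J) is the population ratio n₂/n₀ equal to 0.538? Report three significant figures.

n₂/n₀ = exp[−(E₂−E₀)/kT] = 0.538.
⇒ (E₂−E₀)/kT = ln(1/0.538) = ln(1.8587) = 0.61988.
kT = 1.790 ×10⁻²¹ J / 0.61988 = 2.89 ×10⁻²¹ J.

2.89 ×10⁻²¹ J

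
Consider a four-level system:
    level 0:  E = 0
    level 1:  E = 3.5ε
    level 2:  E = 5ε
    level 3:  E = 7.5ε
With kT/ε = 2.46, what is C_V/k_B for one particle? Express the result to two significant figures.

0.75

Eᵢ/kT = 0, 1.423, 2.033, 3.049.
Z = Σ e^(−Eᵢ/kT) = e^(−0) + e^(−1.423) + e^(−2.033) + e^(−3.049) = 1.000 + 0.2410 + 0.1309 + 0.04741 = 1.419.
⟨E⟩ = 1.306 ε, ⟨E²⟩ = 6.266 ε².
C_V/k_B = (⟨E²⟩ − ⟨E⟩²)/(kT)² = (6.266 − 1.706)/6.052 = 0.75.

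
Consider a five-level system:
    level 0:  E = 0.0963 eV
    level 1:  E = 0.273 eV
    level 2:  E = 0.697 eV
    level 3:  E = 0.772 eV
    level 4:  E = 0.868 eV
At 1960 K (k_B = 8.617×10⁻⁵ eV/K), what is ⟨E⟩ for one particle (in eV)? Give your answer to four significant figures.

0.1670 eV

k_BT = 8.617×10⁻⁵ × 1960 K = 0.168893 eV.
Eᵢ/kT = 0.570183, 1.61641, 4.12687, 4.57094, 5.13935.
Z = Σ e^(−Eᵢ/kT) = e^(−0.570183) + e^(−1.61641) + e^(−4.12687) + e^(−4.57094) + e^(−5.13935) = 0.565422 + 0.198610 + 0.0161333 + 0.0103482 + 0.00586150 = 0.796375.
⟨E⟩ = Σ Eᵢ e^(−Eᵢ/kT) / Z = (0.0963·0.565422 + 0.273·0.198610 + 0.697·0.0161333 + 0.772·0.0103482 + 0.868·0.00586150) / 0.796375 = 0.1670 eV.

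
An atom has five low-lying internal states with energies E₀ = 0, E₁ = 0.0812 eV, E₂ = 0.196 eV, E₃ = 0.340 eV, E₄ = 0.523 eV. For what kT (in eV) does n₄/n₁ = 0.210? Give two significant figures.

0.28 eV

n₄/n₁ = exp[−(E₄−E₁)/kT] = 0.210.
⇒ (E₄−E₁)/kT = ln(1/0.210) = ln(4.762) = 1.561.
kT = 0.4418 eV / 1.561 = 0.28 eV.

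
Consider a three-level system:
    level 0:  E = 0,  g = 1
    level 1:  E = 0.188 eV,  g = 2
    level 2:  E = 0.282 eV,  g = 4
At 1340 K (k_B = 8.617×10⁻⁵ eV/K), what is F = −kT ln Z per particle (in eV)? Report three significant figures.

-0.0640 eV

k_BT = 8.617×10⁻⁵ × 1340 K = 0.11547 eV.
Eᵢ/kT = 0, 1.6281, 2.4422.
Z = Σ gᵢe^(−Eᵢ/kT) = 1·e^(−0) + 2·e^(−1.6281) + 4·e^(−2.4422) = 1.0000 + 0.39260 + 0.34788 = 1.7405.
F = −kT ln Z = −0.11547 × ln(1.7405) = −0.11547 × 0.55417 = -0.0640 eV.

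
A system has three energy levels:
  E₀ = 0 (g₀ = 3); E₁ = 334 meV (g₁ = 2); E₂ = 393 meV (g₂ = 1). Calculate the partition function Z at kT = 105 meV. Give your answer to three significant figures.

Eᵢ/kT = 0, 3.1810, 3.7429.
Z = Σ gᵢe^(−Eᵢ/kT) = 3·e^(−0) + 2·e^(−3.1810) + 1·e^(−3.7429) = 3.0000 + 0.083088 + 0.023685 = 3.1068.

Z = 3.11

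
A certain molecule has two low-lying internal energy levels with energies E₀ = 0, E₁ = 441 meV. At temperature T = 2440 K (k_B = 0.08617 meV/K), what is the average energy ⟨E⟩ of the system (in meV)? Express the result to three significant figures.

48.2 meV

k_BT = 0.08617 × 2440 K = 210.25 meV.
Eᵢ/kT = 0, 2.0975.
Z = Σ e^(−Eᵢ/kT) = e^(−0) + e^(−2.0975) = 1.0000 + 0.12276 = 1.1228.
⟨E⟩ = Σ Eᵢ e^(−Eᵢ/kT) / Z = (0·1.0000 + 441·0.12276) / 1.1228 = 48.2 meV.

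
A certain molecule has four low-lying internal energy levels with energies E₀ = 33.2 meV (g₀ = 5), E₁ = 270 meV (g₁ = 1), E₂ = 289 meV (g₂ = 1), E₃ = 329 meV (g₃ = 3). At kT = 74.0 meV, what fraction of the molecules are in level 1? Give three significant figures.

Eᵢ/kT = 0.44865, 3.6486, 3.9054, 4.4459.
Z = Σ gᵢe^(−Eᵢ/kT) = 5·e^(−0.44865) + 1·e^(−3.6486) + 1·e^(−3.9054) + 3·e^(−4.4459) = 3.1924 + 0.026028 + 0.020133 + 0.035180 = 3.2737.
P₁ = g₁ e^(−E₁/kT) / Z = 0.026028/3.2737 = 0.00795.

0.00795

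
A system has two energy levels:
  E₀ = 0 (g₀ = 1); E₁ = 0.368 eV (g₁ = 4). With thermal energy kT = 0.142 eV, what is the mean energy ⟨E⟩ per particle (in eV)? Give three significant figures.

Eᵢ/kT = 0, 2.5915.
Z = Σ gᵢe^(−Eᵢ/kT) = 1·e^(−0) + 4·e^(−2.5915) = 1.0000 + 0.29963 = 1.2996.
⟨E⟩ = Σ Eᵢ gᵢe^(−Eᵢ/kT) / Z = (0·1.0000 + 0.368·0.29963) / 1.2996 = 0.0848 eV.

0.0848 eV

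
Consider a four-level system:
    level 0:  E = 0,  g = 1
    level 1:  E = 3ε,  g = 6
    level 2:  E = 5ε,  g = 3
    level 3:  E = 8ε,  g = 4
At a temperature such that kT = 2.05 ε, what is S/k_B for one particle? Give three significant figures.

Eᵢ/kT = 0, 1.4634, 2.4390, 3.9024.
Z = Σ gᵢe^(−Eᵢ/kT) = 1·e^(−0) + 6·e^(−1.4634) + 3·e^(−2.4390) + 4·e^(−3.9024) = 1.0000 + 1.3887 + 0.26174 + 0.080774 = 2.7312.
⟨E⟩ = Σ EᵢPᵢ = 2.2411 ε.
S/k_B = ln Z + ⟨E⟩/kT = ln(2.7312) + 2.2411/2.05 = 1.0047 + 1.0932 = 2.10.

2.10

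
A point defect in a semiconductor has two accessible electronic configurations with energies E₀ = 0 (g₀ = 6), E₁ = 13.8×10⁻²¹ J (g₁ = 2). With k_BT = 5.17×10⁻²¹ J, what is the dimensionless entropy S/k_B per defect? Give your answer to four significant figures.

1.875

Eᵢ/kT = 0, 2.66925.
Z = Σ gᵢe^(−Eᵢ/kT) = 6·e^(−0) + 2·e^(−2.66925) = 6.00000 + 0.138608 = 6.13861.
⟨E⟩ = Σ EᵢPᵢ = 0.311600 ×10⁻²¹ J.
S/k_B = ln Z + ⟨E⟩/kT = ln(6.13861) + 0.311600/5.17 = 1.81460 + 0.0602708 = 1.875.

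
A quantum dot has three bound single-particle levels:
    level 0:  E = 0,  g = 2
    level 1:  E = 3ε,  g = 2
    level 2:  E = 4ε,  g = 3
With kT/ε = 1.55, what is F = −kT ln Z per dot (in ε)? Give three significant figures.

Eᵢ/kT = 0, 1.9355, 2.5806.
Z = Σ gᵢe^(−Eᵢ/kT) = 2·e^(−0) + 2·e^(−1.9355) + 3·e^(−2.5806) = 2.0000 + 0.28870 + 0.22719 = 2.5159.
F = −kT ln Z = −1.55 × ln(2.5159) = −1.55 × 0.92263 = -1.43 ε.

-1.43 ε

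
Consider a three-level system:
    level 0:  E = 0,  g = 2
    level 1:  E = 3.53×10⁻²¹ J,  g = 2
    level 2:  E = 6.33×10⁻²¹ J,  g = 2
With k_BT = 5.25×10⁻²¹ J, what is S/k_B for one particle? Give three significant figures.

1.68

Eᵢ/kT = 0, 0.67238, 1.2057.
Z = Σ gᵢe^(−Eᵢ/kT) = 2·e^(−0) + 2·e^(−0.67238) + 2·e^(−1.2057) = 2.0000 + 1.0210 + 0.59896 = 3.6200.
⟨E⟩ = Σ EᵢPᵢ = 2.0430 ×10⁻²¹ J.
S/k_B = ln Z + ⟨E⟩/kT = ln(3.6200) + 2.0430/5.25 = 1.2865 + 0.38914 = 1.68.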